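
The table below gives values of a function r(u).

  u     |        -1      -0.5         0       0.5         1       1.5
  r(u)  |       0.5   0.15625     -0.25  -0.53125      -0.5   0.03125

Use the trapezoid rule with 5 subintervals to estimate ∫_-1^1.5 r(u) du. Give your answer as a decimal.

Δu = 0.5.
T_5 = (0.5/2)·[0.5 + 2·0.15625 + 2·(-0.25) + 2·(-0.53125) + 2·(-0.5) + 0.03125] = -0.4296875.

-0.4296875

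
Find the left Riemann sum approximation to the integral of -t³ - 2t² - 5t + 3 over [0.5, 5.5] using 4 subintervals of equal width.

Δt = (5.5 − 0.5)/4 = 1.25.
Left endpoints: 0.5, 1.75, 3, 4.25.
f(0.5) = -0.125, f(1.75) = -17.234375, f(3) = -57, f(4.25) = -131.140625.
Sum = Δt · [f(0.5) + f(1.75) + f(3) + f(4.25)].
Sum = -256.875.

-256.875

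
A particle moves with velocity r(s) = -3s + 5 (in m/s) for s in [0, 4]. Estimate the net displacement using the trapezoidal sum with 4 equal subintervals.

Δs = (4 − 0)/4 = 1.
r(0) = 5, r(1) = 2, r(2) = -1, r(3) = -4, r(4) = -7.
T_4 = (Δs/2)·[r(s_0) + 2r(s_1) + 2r(s_2) + 2r(s_3) + r(s_4)].
Sum = -4.

-4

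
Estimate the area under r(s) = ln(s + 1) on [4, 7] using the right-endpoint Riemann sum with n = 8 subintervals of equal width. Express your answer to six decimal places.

5.675590

Δs = (7 − 4)/8 = 0.375.
Right endpoints: 4.375, 4.75, 5.125, 5.5, 5.875, 6.25, 6.625, 7.
r(4.375) ≈ 1.681759, r(4.75) ≈ 1.749200, r(5.125) ≈ 1.812379, r(5.5) ≈ 1.871802, r(5.875) ≈ 1.927892, r(6.25) ≈ 1.981001, r(6.625) ≈ 2.031432, r(7) ≈ 2.079442.
Sum = Δs · [r(4.375) + r(4.75) + r(5.125) + ...].
Sum ≈ 5.675590.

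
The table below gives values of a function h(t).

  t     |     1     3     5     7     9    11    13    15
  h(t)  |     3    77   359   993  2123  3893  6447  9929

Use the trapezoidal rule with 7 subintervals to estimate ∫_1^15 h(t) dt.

Δt = 2.
T_7 = (2/2)·[3 + 2·77 + 2·359 + 2·993 + 2·2123 + 2·3893 + 2·6447 + 9929] = 37716.

37716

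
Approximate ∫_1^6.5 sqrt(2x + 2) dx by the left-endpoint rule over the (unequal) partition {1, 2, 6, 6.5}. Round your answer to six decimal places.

Subinterval widths: 1, 4, 0.5.
Left endpoints: 1, 2, 6.
f(1) ≈ 2.000000, f(2) ≈ 2.449490, f(6) ≈ 3.741657.
Sum = Σ Δx_i · f(x_i).
Sum ≈ 13.668788.

13.668788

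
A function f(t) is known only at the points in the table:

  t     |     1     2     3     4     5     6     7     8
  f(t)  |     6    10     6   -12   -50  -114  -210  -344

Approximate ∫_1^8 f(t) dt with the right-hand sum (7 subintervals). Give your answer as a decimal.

-714

Δt = 1.
Sum = 1·[10 + 6 + (-12) + (-50) + (-114) + (-210) + (-344)] = -714.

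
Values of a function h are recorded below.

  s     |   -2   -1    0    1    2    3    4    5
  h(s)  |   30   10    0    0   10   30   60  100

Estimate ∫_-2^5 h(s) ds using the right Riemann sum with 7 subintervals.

Δs = 1.
Sum = 1·[10 + 0 + 0 + 10 + 30 + 60 + 100] = 210.

210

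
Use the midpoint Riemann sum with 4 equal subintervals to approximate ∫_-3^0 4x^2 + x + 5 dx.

45.9375

Δx = (0 − (-3))/4 = 0.75.
Midpoints: -2.625, -1.875, -1.125, -0.375.
f(-2.625) = 29.9375, f(-1.875) = 17.1875, f(-1.125) = 8.9375, f(-0.375) = 5.1875.
Sum = Δx · [f(-2.625) + f(-1.875) + f(-1.125) + f(-0.375)].
Sum = 45.9375.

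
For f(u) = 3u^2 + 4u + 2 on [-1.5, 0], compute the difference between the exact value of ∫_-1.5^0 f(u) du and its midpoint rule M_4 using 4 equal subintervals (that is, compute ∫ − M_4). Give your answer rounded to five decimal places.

0.05273

Exact integral: ∫_-1.5^0 f(u) du = 1.875.
M_4 ≈ 1.8222656.
Error ≈ 1.875 − 1.8222656 ≈ 0.05273.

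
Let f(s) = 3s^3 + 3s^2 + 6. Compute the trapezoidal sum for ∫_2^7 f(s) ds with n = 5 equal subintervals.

2190

Δs = (7 − 2)/5 = 1.
f(2) = 42, f(3) = 114, f(4) = 246, f(5) = 456, f(6) = 762, f(7) = 1182.
T_5 = (Δs/2)·[f(s_0) + 2f(s_1) + ... + 2f(s_{4}) + f(s_5)].
Sum = 2190.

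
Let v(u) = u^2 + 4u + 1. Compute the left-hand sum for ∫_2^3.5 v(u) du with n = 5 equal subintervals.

27.51

Δu = (3.5 − 2)/5 = 0.3.
Left endpoints: 2, 2.3, 2.6, 2.9, 3.2.
v(2) = 13, v(2.3) = 15.49, v(2.6) = 18.16, v(2.9) = 21.01, v(3.2) = 24.04.
Sum = Δu · [v(2) + v(2.3) + v(2.6) + v(2.9) + v(3.2)].
Sum = 27.51.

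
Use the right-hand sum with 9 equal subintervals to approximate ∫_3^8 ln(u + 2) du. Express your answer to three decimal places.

Δu = (8 − 3)/9 = 5/9.
Right endpoints: 32/9, 37/9, 14/3, 47/9, 52/9, 19/3, 62/9, 67/9, 8.
f(32/9) ≈ 1.715, f(37/9) ≈ 1.810, f(14/3) ≈ 1.897, f(47/9) ≈ 1.977, f(52/9) ≈ 2.051, f(19/3) ≈ 2.120, f(62/9) ≈ 2.185, f(67/9) ≈ 2.245, f(8) ≈ 2.303.
Sum = Δu · [f(32/9) + f(37/9) + f(14/3) + ...].
Sum ≈ 10.169.

10.169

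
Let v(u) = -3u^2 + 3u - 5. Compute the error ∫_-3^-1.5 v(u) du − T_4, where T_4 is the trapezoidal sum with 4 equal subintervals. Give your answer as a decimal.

0.10546875

Exact integral: ∫_-3^-1.5 v(u) du = -41.25.
T_4 = -41.35546875.
Error = -41.25 − (-41.35546875) = 0.10546875.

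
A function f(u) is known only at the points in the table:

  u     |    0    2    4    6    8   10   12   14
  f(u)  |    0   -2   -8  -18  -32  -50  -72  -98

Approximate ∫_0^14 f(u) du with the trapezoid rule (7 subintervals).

-462

Δu = 2.
T_7 = (2/2)·[0 + 2·(-2) + 2·(-8) + 2·(-18) + 2·(-32) + 2·(-50) + 2·(-72) + (-98)] = -462.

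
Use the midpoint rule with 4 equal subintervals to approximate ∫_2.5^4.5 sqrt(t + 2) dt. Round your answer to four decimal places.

4.6843

Δt = (4.5 − 2.5)/4 = 0.5.
Midpoints: 2.75, 3.25, 3.75, 4.25.
f(2.75) ≈ 2.1794, f(3.25) ≈ 2.2913, f(3.75) ≈ 2.3979, f(4.25) ≈ 2.5000.
Sum = Δt · [f(2.75) + f(3.25) + f(3.75) + f(4.25)].
Sum ≈ 4.6843.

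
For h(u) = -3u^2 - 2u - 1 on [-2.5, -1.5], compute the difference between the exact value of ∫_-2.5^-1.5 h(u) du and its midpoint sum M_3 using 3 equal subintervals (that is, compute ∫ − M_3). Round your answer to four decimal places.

Exact integral: ∫_-2.5^-1.5 h(u) du = -9.25.
M_3 ≈ -9.222222.
Error ≈ -9.25 − (-9.222222) ≈ -0.0278.

-0.0278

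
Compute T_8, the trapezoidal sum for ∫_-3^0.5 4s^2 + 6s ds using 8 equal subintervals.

10.36328125

Δs = (0.5 − (-3))/8 = 0.4375.
f(-3) = 18, f(-2.5625) = 10.890625, f(-2.125) = 5.3125, f(-1.6875) = 1.265625, f(-1.25) = -1.25, f(-0.8125) = -2.234375, f(-0.375) = -1.6875, f(0.0625) = 0.390625, f(0.5) = 4.
T_8 = (Δs/2)·[f(s_0) + 2f(s_1) + ... + 2f(s_{7}) + f(s_8)].
Sum = 10.36328125.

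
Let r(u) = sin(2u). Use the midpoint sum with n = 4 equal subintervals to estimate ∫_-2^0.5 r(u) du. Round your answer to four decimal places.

Δu = (0.5 − (-2))/4 = 0.625.
Midpoints: -1.6875, -1.0625, -0.4375, 0.1875.
r(-1.6875) ≈ 0.2313, r(-1.0625) ≈ -0.8503, r(-0.4375) ≈ -0.7675, r(0.1875) ≈ 0.3663.
Sum = Δu · [r(-1.6875) + r(-1.0625) + r(-0.4375) + r(0.1875)].
Sum ≈ -0.6377.

-0.6377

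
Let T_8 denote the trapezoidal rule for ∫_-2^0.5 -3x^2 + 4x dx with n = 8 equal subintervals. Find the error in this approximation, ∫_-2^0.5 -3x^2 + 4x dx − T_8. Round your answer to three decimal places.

Exact integral: ∫_-2^0.5 f(x) dx = -15.625.
T_8 ≈ -15.74707.
Error ≈ -15.625 − (-15.74707) ≈ 0.122.

0.122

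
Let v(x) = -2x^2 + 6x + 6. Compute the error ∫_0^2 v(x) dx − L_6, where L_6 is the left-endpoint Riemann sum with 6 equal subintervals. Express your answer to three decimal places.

Exact integral: ∫_0^2 v(x) dx ≈ 18.66667.
L_6 ≈ 17.92593.
Error ≈ 18.66667 − 17.92593 ≈ 0.741.

0.741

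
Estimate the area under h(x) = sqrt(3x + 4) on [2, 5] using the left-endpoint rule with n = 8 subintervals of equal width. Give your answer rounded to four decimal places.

Δx = (5 − 2)/8 = 0.375.
Left endpoints: 2, 2.375, 2.75, 3.125, 3.5, 3.875, 4.25, 4.625.
h(2) ≈ 3.1623, h(2.375) ≈ 3.3354, h(2.75) ≈ 3.5000, h(3.125) ≈ 3.6572, h(3.5) ≈ 3.8079, h(3.875) ≈ 3.9528, h(4.25) ≈ 4.0927, h(4.625) ≈ 4.2279.
Sum = Δx · [h(2) + h(2.375) + h(2.75) + ...].
Sum ≈ 11.1511.

11.1511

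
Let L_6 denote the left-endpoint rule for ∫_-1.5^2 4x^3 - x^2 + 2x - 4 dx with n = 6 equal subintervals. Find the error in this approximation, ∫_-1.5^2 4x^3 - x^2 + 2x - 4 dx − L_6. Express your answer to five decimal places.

14.40509

Exact integral: ∫_-1.5^2 f(x) dx ≈ -5.1041667.
L_6 ≈ -19.5092593.
Error ≈ -5.1041667 − (-19.5092593) ≈ 14.40509.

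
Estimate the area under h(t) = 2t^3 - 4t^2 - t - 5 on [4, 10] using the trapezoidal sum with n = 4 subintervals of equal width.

3637.5

Δt = (10 − 4)/4 = 1.5.
h(4) = 55, h(5.5) = 201.25, h(7) = 478, h(8.5) = 925.75, h(10) = 1585.
T_4 = (Δt/2)·[h(t_0) + 2h(t_1) + 2h(t_2) + 2h(t_3) + h(t_4)].
Sum = 3637.5.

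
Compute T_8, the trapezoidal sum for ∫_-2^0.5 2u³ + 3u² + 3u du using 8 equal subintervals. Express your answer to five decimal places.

-5.52979

Δu = (0.5 − (-2))/8 = 0.3125.
f(-2) = -10, f(-1.6875) = -12555/2048, f(-1.375) = -3.65234375, f(-1.0625) = -4505/2048, f(-0.75) = -1.40625, f(-0.4375) = -1855/2048, f(-0.125) = -0.33203125, f(0.1875) = 1395/2048, f(0.5) = 2.5.
T_8 = (Δu/2)·[f(u_0) + 2f(u_1) + ... + 2f(u_{7}) + f(u_8)].
Sum ≈ -5.52979.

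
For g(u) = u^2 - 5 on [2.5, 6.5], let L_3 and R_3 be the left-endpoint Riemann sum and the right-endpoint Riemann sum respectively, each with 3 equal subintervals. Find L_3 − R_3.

L_3 ≈ 43.51851852.
R_3 ≈ 91.51851852.
L_3 − R_3 = -48.

-48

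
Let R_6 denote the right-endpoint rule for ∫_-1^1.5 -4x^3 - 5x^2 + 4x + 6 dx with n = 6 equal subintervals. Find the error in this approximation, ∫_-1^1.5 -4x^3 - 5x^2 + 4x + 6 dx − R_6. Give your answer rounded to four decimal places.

3.4433

Exact integral: ∫_-1^1.5 f(x) dx ≈ 6.145833.
R_6 ≈ 2.702546.
Error ≈ 6.145833 − 2.702546 ≈ 3.4433.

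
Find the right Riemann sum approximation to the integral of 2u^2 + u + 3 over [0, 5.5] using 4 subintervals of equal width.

Δu = (5.5 − 0)/4 = 1.375.
Right endpoints: 1.375, 2.75, 4.125, 5.5.
f(1.375) = 8.15625, f(2.75) = 20.875, f(4.125) = 41.15625, f(5.5) = 69.
Sum = Δu · [f(1.375) + f(2.75) + f(4.125) + f(5.5)].
Sum = 191.3828125.

191.3828125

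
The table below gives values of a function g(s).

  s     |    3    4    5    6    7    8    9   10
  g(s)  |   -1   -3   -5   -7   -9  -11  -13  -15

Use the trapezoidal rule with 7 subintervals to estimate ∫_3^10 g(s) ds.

Δs = 1.
T_7 = (1/2)·[(-1) + 2·(-3) + 2·(-5) + 2·(-7) + 2·(-9) + 2·(-11) + 2·(-13) + (-15)] = -56.

-56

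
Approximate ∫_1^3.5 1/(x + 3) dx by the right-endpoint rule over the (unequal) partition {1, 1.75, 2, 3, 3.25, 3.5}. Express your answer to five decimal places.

Subinterval widths: 0.75, 0.25, 1, 0.25, 0.25.
Right endpoints: 1.75, 2, 3, 3.25, 3.5.
f(1.75) = 4/19, f(2) = 0.2, f(3) = 1/6, f(3.25) = 0.16, f(3.5) = 2/13.
Sum = Σ Δx_i · f(x_i).
Sum ≈ 0.45302.

0.45302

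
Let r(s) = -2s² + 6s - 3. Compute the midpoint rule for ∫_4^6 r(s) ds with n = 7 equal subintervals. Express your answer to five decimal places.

Δs = (6 − 4)/7 = 2/7.
Midpoints: 29/7, 31/7, 33/7, 5, 37/7, 39/7, 41/7.
r(29/7) = -611/49, r(31/7) = -767/49, r(33/7) = -939/49, r(5) = -23, r(37/7) = -1331/49, r(39/7) = -1551/49, r(41/7) = -1787/49.
Sum = Δs · [r(29/7) + r(31/7) + r(33/7) + ...].
Sum ≈ -47.30612.

-47.30612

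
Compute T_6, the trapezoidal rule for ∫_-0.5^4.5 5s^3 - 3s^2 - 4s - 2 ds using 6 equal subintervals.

386.875

Δs = (4.5 − (-0.5))/6 = 5/6.
f(-0.5) = -1.375, f(1/3) = -94/27, f(7/6) = -607/216, f(2) = 18, f(17/6) = 16483/216, f(11/3) = 5116/27, f(4.5) = 374.875.
T_6 = (Δs/2)·[f(s_0) + 2f(s_1) + ... + 2f(s_{5}) + f(s_6)].
Sum = 386.875.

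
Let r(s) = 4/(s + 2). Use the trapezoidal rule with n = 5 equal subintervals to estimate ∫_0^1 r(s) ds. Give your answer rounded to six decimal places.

1.623710

Δs = (1 − 0)/5 = 0.2.
r(0) = 2, r(0.2) = 20/11, r(0.4) = 5/3, r(0.6) = 20/13, r(0.8) = 10/7, r(1) = 4/3.
T_5 = (Δs/2)·[r(s_0) + 2r(s_1) + ... + 2r(s_{4}) + r(s_5)].
Sum ≈ 1.623710.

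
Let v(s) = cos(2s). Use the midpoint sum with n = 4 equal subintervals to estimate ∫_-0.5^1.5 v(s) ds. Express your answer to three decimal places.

Δs = (1.5 − (-0.5))/4 = 0.5.
Midpoints: -0.25, 0.25, 0.75, 1.25.
v(-0.25) ≈ 0.878, v(0.25) ≈ 0.878, v(0.75) ≈ 0.071, v(1.25) ≈ -0.801.
Sum = Δs · [v(-0.25) + v(0.25) + v(0.75) + v(1.25)].
Sum ≈ 0.512.

0.512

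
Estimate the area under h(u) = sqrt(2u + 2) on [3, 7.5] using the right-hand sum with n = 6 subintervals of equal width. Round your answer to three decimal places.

Δu = (7.5 − 3)/6 = 0.75.
Right endpoints: 3.75, 4.5, 5.25, 6, 6.75, 7.5.
h(3.75) ≈ 3.082, h(4.5) ≈ 3.317, h(5.25) ≈ 3.536, h(6) ≈ 3.742, h(6.75) ≈ 3.937, h(7.5) ≈ 4.123.
Sum = Δu · [h(3.75) + h(4.5) + h(5.25) + ...].
Sum ≈ 16.302.

16.302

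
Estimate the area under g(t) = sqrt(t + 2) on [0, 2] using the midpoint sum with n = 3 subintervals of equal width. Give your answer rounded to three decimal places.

3.450

Δt = (2 − 0)/3 = 2/3.
Midpoints: 1/3, 1, 5/3.
g(1/3) ≈ 1.528, g(1) ≈ 1.732, g(5/3) ≈ 1.915.
Sum = Δt · [g(1/3) + g(1) + g(5/3)].
Sum ≈ 3.450.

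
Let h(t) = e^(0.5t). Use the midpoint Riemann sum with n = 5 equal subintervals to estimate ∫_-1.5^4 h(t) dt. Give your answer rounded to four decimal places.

13.6605

Δt = (4 − (-1.5))/5 = 1.1.
Midpoints: -0.95, 0.15, 1.25, 2.35, 3.45.
h(-0.95) ≈ 0.6219, h(0.15) ≈ 1.0779, h(1.25) ≈ 1.8682, h(2.35) ≈ 3.2381, h(3.45) ≈ 5.6125.
Sum = Δt · [h(-0.95) + h(0.15) + h(1.25) + h(2.35) + h(3.45)].
Sum ≈ 13.6605.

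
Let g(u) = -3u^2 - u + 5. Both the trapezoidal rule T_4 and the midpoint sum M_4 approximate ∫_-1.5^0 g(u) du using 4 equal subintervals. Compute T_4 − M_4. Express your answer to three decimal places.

-0.158

T_4 = 5.14453125.
M_4 ≈ 5.30273.
T_4 − M_4 ≈ -0.158.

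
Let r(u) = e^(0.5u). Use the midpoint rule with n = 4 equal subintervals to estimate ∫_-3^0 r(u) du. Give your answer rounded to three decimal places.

1.545

Δu = (0 − (-3))/4 = 0.75.
Midpoints: -2.625, -1.875, -1.125, -0.375.
r(-2.625) ≈ 0.269, r(-1.875) ≈ 0.392, r(-1.125) ≈ 0.570, r(-0.375) ≈ 0.829.
Sum = Δu · [r(-2.625) + r(-1.875) + r(-1.125) + r(-0.375)].
Sum ≈ 1.545.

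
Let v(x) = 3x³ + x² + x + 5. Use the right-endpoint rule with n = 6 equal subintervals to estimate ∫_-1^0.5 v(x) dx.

7.29296875

Δx = (0.5 − (-1))/6 = 0.25.
Right endpoints: -0.75, -0.5, -0.25, 0, 0.25, 0.5.
v(-0.75) = 3.546875, v(-0.5) = 4.375, v(-0.25) = 4.765625, v(0) = 5, v(0.25) = 5.359375, v(0.5) = 6.125.
Sum = Δx · [v(-0.75) + v(-0.5) + v(-0.25) + ...].
Sum = 7.29296875.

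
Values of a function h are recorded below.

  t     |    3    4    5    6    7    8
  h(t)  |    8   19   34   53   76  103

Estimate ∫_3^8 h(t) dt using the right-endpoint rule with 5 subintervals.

Δt = 1.
Sum = 1·[19 + 34 + 53 + 76 + 103] = 285.

285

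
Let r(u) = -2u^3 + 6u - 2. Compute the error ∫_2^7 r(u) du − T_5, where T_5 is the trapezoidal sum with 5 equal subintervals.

22.5

Exact integral: ∫_2^7 r(u) du = -1067.5.
T_5 = -1090.
Error = -1067.5 − (-1090) = 22.5.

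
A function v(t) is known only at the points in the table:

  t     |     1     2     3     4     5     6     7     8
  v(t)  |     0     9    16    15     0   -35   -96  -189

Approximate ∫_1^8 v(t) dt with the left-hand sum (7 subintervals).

-91

Δt = 1.
Sum = 1·[0 + 9 + 16 + 15 + 0 + (-35) + (-96)] = -91.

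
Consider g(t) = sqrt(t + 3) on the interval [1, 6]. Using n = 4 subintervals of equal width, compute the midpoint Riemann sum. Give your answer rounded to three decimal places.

Δt = (6 − 1)/4 = 1.25.
Midpoints: 1.625, 2.875, 4.125, 5.375.
g(1.625) ≈ 2.151, g(2.875) ≈ 2.424, g(4.125) ≈ 2.669, g(5.375) ≈ 2.894.
Sum = Δt · [g(1.625) + g(2.875) + g(4.125) + g(5.375)].
Sum ≈ 12.672.

12.672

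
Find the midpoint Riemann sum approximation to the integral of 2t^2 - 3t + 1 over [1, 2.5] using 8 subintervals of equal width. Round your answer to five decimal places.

3.36621

Δt = (2.5 − 1)/8 = 0.1875.
Midpoints: 1.09375, 1.28125, 1.46875, 1.65625, 1.84375, 2.03125, 2.21875, 2.40625.
f(1.09375) = 57/512, f(1.28125) = 225/512, f(1.46875) = 465/512, f(1.65625) = 777/512, f(1.84375) = 1161/512, f(2.03125) = 1617/512, f(2.21875) = 2145/512, f(2.40625) = 2745/512.
Sum = Δt · [f(1.09375) + f(1.28125) + f(1.46875) + ...].
Sum ≈ 3.36621.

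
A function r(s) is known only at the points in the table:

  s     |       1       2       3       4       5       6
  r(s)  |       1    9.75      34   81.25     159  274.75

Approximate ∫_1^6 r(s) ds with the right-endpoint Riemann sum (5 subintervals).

Δs = 1.
Sum = 1·[9.75 + 34 + 81.25 + 159 + 274.75] = 558.75.

558.75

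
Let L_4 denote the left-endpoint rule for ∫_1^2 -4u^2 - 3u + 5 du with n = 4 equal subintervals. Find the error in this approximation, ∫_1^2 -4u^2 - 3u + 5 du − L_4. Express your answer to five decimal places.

Exact integral: ∫_1^2 f(u) du ≈ -8.8333333.
L_4 = -7.
Error ≈ -8.8333333 − (-7) ≈ -1.83333.

-1.83333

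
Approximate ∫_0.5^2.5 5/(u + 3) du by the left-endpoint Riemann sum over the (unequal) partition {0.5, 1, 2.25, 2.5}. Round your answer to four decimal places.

Subinterval widths: 0.5, 1.25, 0.25.
Left endpoints: 0.5, 1, 2.25.
f(0.5) = 10/7, f(1) = 1.25, f(2.25) = 20/21.
Sum = Σ Δu_i · f(u_i).
Sum ≈ 2.5149.

2.5149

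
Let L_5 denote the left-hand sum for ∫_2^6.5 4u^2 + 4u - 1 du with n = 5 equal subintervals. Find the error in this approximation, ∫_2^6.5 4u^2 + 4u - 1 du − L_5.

Exact integral: ∫_2^6.5 f(u) du = 427.5.
L_5 = 352.98.
Error = 427.5 − 352.98 = 74.52.

74.52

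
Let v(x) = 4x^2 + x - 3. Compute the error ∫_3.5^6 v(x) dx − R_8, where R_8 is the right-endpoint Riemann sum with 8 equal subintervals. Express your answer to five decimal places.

Exact integral: ∫_3.5^6 v(x) dx ≈ 235.2083333.
R_8 = 250.60546875.
Error ≈ 235.2083333 − 250.60546875 ≈ -15.39714.

-15.39714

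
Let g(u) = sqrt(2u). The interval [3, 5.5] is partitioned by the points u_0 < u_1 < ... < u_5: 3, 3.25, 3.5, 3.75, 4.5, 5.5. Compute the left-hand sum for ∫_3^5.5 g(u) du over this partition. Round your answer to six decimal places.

Subinterval widths: 0.25, 0.25, 0.25, 0.75, 1.
Left endpoints: 3, 3.25, 3.5, 3.75, 4.5.
g(3) ≈ 2.449490, g(3.25) ≈ 2.549510, g(3.5) ≈ 2.645751, g(3.75) ≈ 2.738613, g(4.5) ≈ 3.000000.
Sum = Σ Δu_i · g(u_i).
Sum ≈ 6.965147.

6.965147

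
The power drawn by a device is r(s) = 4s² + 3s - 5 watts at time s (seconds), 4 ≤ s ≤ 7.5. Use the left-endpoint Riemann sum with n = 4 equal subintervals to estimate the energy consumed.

Δs = (7.5 − 4)/4 = 0.875.
Left endpoints: 4, 4.875, 5.75, 6.625.
r(4) = 71, r(4.875) = 104.6875, r(5.75) = 144.5, r(6.625) = 190.4375.
Sum = Δs · [r(4) + r(4.875) + r(5.75) + r(6.625)].
Sum = 446.796875.

446.796875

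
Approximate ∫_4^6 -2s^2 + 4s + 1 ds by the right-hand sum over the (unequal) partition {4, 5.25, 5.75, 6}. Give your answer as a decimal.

-74.21875

Subinterval widths: 1.25, 0.5, 0.25.
Right endpoints: 5.25, 5.75, 6.
f(5.25) = -33.125, f(5.75) = -42.125, f(6) = -47.
Sum = Σ Δs_i · f(s_i).
Sum = -74.21875.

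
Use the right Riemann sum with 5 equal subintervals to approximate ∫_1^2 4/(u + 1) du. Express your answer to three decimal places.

Δu = (2 − 1)/5 = 0.2.
Right endpoints: 1.2, 1.4, 1.6, 1.8, 2.
f(1.2) = 20/11, f(1.4) = 5/3, f(1.6) = 20/13, f(1.8) = 10/7, f(2) = 4/3.
Sum = Δu · [f(1.2) + f(1.4) + f(1.6) + f(1.8) + f(2)].
Sum ≈ 1.557.

1.557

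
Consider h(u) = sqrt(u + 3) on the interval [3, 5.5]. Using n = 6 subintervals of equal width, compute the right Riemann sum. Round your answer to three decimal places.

6.820

Δu = (5.5 − 3)/6 = 5/12.
Right endpoints: 41/12, 23/6, 4.25, 14/3, 61/12, 5.5.
h(41/12) ≈ 2.533, h(23/6) ≈ 2.614, h(4.25) ≈ 2.693, h(14/3) ≈ 2.769, h(61/12) ≈ 2.843, h(5.5) ≈ 2.915.
Sum = Δu · [h(41/12) + h(23/6) + h(4.25) + ...].
Sum ≈ 6.820.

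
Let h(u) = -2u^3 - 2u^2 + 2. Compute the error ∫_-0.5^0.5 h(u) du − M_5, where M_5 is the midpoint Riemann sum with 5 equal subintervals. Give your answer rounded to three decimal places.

Exact integral: ∫_-0.5^0.5 h(u) du ≈ 1.83333.
M_5 = 1.84.
Error ≈ 1.83333 − 1.84 ≈ -0.007.

-0.007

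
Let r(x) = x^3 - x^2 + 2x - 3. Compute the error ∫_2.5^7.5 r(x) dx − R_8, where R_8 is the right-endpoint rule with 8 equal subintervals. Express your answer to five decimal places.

Exact integral: ∫_2.5^7.5 r(x) dx ≈ 680.8333333.
R_8 = 799.84375.
Error ≈ 680.8333333 − 799.84375 ≈ -119.01042.

-119.01042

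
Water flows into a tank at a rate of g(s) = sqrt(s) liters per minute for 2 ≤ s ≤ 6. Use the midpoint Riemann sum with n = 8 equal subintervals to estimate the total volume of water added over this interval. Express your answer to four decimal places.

Δs = (6 − 2)/8 = 0.5.
Midpoints: 2.25, 2.75, 3.25, 3.75, 4.25, 4.75, 5.25, 5.75.
g(2.25) ≈ 1.5000, g(2.75) ≈ 1.6583, g(3.25) ≈ 1.8028, g(3.75) ≈ 1.9365, g(4.25) ≈ 2.0616, g(4.75) ≈ 2.1794, g(5.25) ≈ 2.2913, g(5.75) ≈ 2.3979.
Sum = Δs · [g(2.25) + g(2.75) + g(3.25) + ...].
Sum ≈ 7.9139.

7.9139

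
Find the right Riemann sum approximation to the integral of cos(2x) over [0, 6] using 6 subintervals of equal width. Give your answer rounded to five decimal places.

Δx = (6 − 0)/6 = 1.
Right endpoints: 1, 2, 3, 4, 5, 6.
f(1) ≈ -0.41615, f(2) ≈ -0.65364, f(3) ≈ 0.96017, f(4) ≈ -0.14550, f(5) ≈ -0.83907, f(6) ≈ 0.84385.
Sum = Δx · [f(1) + f(2) + f(3) + ...].
Sum ≈ -0.25034.

-0.25034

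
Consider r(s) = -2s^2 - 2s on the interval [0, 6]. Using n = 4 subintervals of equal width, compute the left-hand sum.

Δs = (6 − 0)/4 = 1.5.
Left endpoints: 0, 1.5, 3, 4.5.
r(0) = 0, r(1.5) = -7.5, r(3) = -24, r(4.5) = -49.5.
Sum = Δs · [r(0) + r(1.5) + r(3) + r(4.5)].
Sum = -121.5.

-121.5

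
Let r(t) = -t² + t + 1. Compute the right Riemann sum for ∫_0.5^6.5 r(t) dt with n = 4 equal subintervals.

-93.75

Δt = (6.5 − 0.5)/4 = 1.5.
Right endpoints: 2, 3.5, 5, 6.5.
r(2) = -1, r(3.5) = -7.75, r(5) = -19, r(6.5) = -34.75.
Sum = Δt · [r(2) + r(3.5) + r(5) + r(6.5)].
Sum = -93.75.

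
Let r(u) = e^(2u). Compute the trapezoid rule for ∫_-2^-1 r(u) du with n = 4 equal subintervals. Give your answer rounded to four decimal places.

0.0597

Δu = (-1 − (-2))/4 = 0.25.
r(-2) ≈ 0.0183, r(-1.75) ≈ 0.0302, r(-1.5) ≈ 0.0498, r(-1.25) ≈ 0.0821, r(-1) ≈ 0.1353.
T_4 = (Δu/2)·[r(u_0) + 2r(u_1) + 2r(u_2) + 2r(u_3) + r(u_4)].
Sum ≈ 0.0597.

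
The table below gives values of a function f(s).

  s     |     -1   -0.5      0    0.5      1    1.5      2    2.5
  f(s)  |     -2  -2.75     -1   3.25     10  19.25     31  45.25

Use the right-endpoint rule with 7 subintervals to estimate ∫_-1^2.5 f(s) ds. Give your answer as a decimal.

Δs = 0.5.
Sum = 0.5·[(-2.75) + (-1) + 3.25 + 10 + 19.25 + 31 + 45.25] = 52.5.

52.5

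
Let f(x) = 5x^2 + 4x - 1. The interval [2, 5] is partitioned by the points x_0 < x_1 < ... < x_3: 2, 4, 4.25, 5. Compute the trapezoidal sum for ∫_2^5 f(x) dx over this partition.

Subinterval widths: 2, 0.25, 0.75.
f(2) = 27, f(4) = 95, f(4.25) = 106.3125, f(5) = 144.
On each subinterval the trapezoid contributes (Δx_i/2)·[f(x_{i-1}) + f(x_i)].
Sum = 241.03125.

241.03125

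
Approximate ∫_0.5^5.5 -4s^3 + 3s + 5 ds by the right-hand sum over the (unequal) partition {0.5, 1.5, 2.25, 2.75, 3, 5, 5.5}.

-1369.828125

Subinterval widths: 1, 0.75, 0.5, 0.25, 2, 0.5.
Right endpoints: 1.5, 2.25, 2.75, 3, 5, 5.5.
f(1.5) = -4, f(2.25) = -33.8125, f(2.75) = -69.9375, f(3) = -94, f(5) = -480, f(5.5) = -644.
Sum = Σ Δs_i · f(s_i).
Sum = -1369.828125.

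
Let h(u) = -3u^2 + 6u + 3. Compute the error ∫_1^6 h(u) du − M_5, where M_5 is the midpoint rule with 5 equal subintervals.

Exact integral: ∫_1^6 h(u) du = -95.
M_5 = -93.75.
Error = -95 − (-93.75) = -1.25.

-1.25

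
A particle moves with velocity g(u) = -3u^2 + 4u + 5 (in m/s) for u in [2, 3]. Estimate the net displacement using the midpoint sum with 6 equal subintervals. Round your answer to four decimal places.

-3.9931

Δu = (3 − 2)/6 = 1/6.
Midpoints: 25/12, 2.25, 29/12, 31/12, 2.75, 35/12.
g(25/12) = 0.3125, g(2.25) = -1.1875, g(29/12) = -137/48, g(31/12) = -4.6875, g(2.75) = -6.6875, g(35/12) = -425/48.
Sum = Δu · [g(25/12) + g(2.25) + g(29/12) + ...].
Sum ≈ -3.9931.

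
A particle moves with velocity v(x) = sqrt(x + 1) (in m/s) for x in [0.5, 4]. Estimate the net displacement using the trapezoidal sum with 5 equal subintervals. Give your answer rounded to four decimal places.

Δx = (4 − 0.5)/5 = 0.7.
v(0.5) ≈ 1.2247, v(1.2) ≈ 1.4832, v(1.9) ≈ 1.7029, v(2.6) ≈ 1.8974, v(3.3) ≈ 2.0736, v(4) ≈ 2.2361.
T_5 = (Δx/2)·[v(x_0) + 2v(x_1) + ... + 2v(x_{4}) + v(x_5)].
Sum ≈ 6.2213.

6.2213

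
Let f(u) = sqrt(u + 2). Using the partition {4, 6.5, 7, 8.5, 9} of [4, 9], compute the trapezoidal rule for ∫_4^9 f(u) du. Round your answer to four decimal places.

14.5046

Subinterval widths: 2.5, 0.5, 1.5, 0.5.
f(4) ≈ 2.4495, f(6.5) ≈ 2.9155, f(7) ≈ 3.0000, f(8.5) ≈ 3.2404, f(9) ≈ 3.3166.
On each subinterval the trapezoid contributes (Δu_i/2)·[f(u_{i-1}) + f(u_i)].
Sum ≈ 14.5046.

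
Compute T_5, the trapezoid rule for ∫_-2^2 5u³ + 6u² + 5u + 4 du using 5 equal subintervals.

Δu = (2 − (-2))/5 = 0.8.
f(-2) = -22, f(-1.2) = -2, f(-0.4) = 2.64, f(0.4) = 7.28, f(1.2) = 27.28, f(2) = 78.
T_5 = (Δu/2)·[f(u_0) + 2f(u_1) + ... + 2f(u_{4}) + f(u_5)].
Sum = 50.56.

50.56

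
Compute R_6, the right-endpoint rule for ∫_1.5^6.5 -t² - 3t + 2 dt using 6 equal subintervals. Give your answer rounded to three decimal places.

-163.912

Δt = (6.5 − 1.5)/6 = 5/6.
Right endpoints: 7/3, 19/6, 4, 29/6, 17/3, 6.5.
f(7/3) = -94/9, f(19/6) = -631/36, f(4) = -26, f(29/6) = -1291/36, f(17/3) = -424/9, f(6.5) = -59.75.
Sum = Δt · [f(7/3) + f(19/6) + f(4) + ...].
Sum ≈ -163.912.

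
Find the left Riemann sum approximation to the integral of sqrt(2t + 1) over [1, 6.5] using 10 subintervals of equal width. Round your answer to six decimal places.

Δt = (6.5 − 1)/10 = 0.55.
Left endpoints: 1, 1.55, 2.1, 2.65, 3.2, 3.75, 4.3, 4.85, 5.4, 5.95.
f(1) ≈ 1.732051, f(1.55) ≈ 2.024846, f(2.1) ≈ 2.280351, f(2.65) ≈ 2.509980, f(3.2) ≈ 2.720294, f(3.75) ≈ 2.915476, f(4.3) ≈ 3.098387, f(4.85) ≈ 3.271085, f(5.4) ≈ 3.435113, f(5.95) ≈ 3.591657.
Sum = Δt · [f(1) + f(1.55) + f(2.1) + ...].
Sum ≈ 15.168582.

15.168582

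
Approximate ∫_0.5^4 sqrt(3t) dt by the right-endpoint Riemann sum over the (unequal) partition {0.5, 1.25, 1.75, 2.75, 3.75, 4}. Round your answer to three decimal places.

Subinterval widths: 0.75, 0.5, 1, 1, 0.25.
Right endpoints: 1.25, 1.75, 2.75, 3.75, 4.
f(1.25) ≈ 1.936, f(1.75) ≈ 2.291, f(2.75) ≈ 2.872, f(3.75) ≈ 3.354, f(4) ≈ 3.464.
Sum = Σ Δt_i · f(t_i).
Sum ≈ 9.690.

9.690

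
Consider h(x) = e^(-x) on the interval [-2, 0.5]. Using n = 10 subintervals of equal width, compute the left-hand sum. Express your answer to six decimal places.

Δx = (0.5 − (-2))/10 = 0.25.
Left endpoints: -2, -1.75, -1.5, -1.25, -1, -0.75, -0.5, -0.25, 0, 0.25.
h(-2) ≈ 7.389056, h(-1.75) ≈ 5.754603, h(-1.5) ≈ 4.481689, h(-1.25) ≈ 3.490343, h(-1) ≈ 2.718282, h(-0.75) ≈ 2.117000, h(-0.5) ≈ 1.648721, h(-0.25) ≈ 1.284025, h(0) ≈ 1.000000, h(0.25) ≈ 0.778801.
Sum = Δx · [h(-2) + h(-1.75) + h(-1.5) + ...].
Sum ≈ 7.665630.

7.665630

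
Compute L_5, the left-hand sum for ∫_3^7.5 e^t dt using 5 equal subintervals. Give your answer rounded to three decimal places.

Δt = (7.5 − 3)/5 = 0.9.
Left endpoints: 3, 3.9, 4.8, 5.7, 6.6.
f(3) ≈ 20.086, f(3.9) ≈ 49.402, f(4.8) ≈ 121.510, f(5.7) ≈ 298.867, f(6.6) ≈ 735.095.
Sum = Δt · [f(3) + f(3.9) + f(4.8) + f(5.7) + f(6.6)].
Sum ≈ 1102.465.

1102.465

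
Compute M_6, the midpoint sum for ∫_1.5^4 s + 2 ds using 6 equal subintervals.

11.875

Δs = (4 − 1.5)/6 = 5/12.
Midpoints: 41/24, 2.125, 61/24, 71/24, 3.375, 91/24.
f(41/24) = 89/24, f(2.125) = 4.125, f(61/24) = 109/24, f(71/24) = 119/24, f(3.375) = 5.375, f(91/24) = 139/24.
Sum = Δs · [f(41/24) + f(2.125) + f(61/24) + ...].
Sum = 11.875.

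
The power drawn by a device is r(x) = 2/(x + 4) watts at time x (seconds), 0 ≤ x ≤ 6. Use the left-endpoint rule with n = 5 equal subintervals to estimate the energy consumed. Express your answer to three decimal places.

Δx = (6 − 0)/5 = 1.2.
Left endpoints: 0, 1.2, 2.4, 3.6, 4.8.
r(0) = 0.5, r(1.2) = 5/13, r(2.4) = 0.3125, r(3.6) = 5/19, r(4.8) = 5/22.
Sum = Δx · [r(0) + r(1.2) + r(2.4) + r(3.6) + r(4.8)].
Sum ≈ 2.025.

2.025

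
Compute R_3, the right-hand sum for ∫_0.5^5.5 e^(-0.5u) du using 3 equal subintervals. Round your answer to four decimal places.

Δu = (5.5 − 0.5)/3 = 5/3.
Right endpoints: 13/6, 23/6, 5.5.
f(13/6) ≈ 0.3385, f(23/6) ≈ 0.1471, f(5.5) ≈ 0.0639.
Sum = Δu · [f(13/6) + f(23/6) + f(5.5)].
Sum ≈ 0.9158.

0.9158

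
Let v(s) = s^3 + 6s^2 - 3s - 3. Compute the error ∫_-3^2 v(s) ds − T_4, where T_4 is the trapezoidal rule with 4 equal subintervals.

-5.859375

Exact integral: ∫_-3^2 v(s) ds = 46.25.
T_4 = 52.109375.
Error = 46.25 − 52.109375 = -5.859375.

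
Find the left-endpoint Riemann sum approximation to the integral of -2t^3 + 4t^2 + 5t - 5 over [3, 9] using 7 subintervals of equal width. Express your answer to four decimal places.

Δt = (9 − 3)/7 = 6/7.
Left endpoints: 3, 27/7, 33/7, 39/7, 45/7, 51/7, 57/7.
f(3) = -8, f(27/7) = -14054/343, f(33/7) = -35012/343, f(39/7) = -68210/343, f(45/7) = -116240/343, f(51/7) = -181694/343, f(57/7) = -267164/343.
Sum = Δt · [f(3) + f(27/7) + f(33/7) + ...].
Sum ≈ -1712.0816.

-1712.0816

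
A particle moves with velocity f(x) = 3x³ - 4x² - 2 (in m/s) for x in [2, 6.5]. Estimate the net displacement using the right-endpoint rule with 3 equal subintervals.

Δx = (6.5 − 2)/3 = 1.5.
Right endpoints: 3.5, 5, 6.5.
f(3.5) = 77.625, f(5) = 273, f(6.5) = 652.875.
Sum = Δx · [f(3.5) + f(5) + f(6.5)].
Sum = 1505.25.

1505.25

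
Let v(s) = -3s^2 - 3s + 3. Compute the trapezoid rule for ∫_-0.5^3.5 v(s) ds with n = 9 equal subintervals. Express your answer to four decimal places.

-49.3951

Δs = (3.5 − (-0.5))/9 = 4/9.
v(-0.5) = 3.75, v(-1/18) = 341/108, v(7/18) = 149/108, v(5/6) = -19/12, v(23/18) = -619/108, v(31/18) = -1195/108, v(13/6) = -211/12, v(47/18) = -2731/108, v(55/18) = -3691/108, v(3.5) = -44.25.
T_9 = (Δs/2)·[v(s_0) + 2v(s_1) + ... + 2v(s_{8}) + v(s_9)].
Sum ≈ -49.3951.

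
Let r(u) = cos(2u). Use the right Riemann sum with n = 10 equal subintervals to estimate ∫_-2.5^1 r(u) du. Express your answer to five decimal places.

Δu = (1 − (-2.5))/10 = 0.35.
Right endpoints: -2.15, -1.8, -1.45, -1.1, -0.75, -0.4, -0.05, 0.3, 0.65, 1.
r(-2.15) ≈ -0.40080, r(-1.8) ≈ -0.89676, r(-1.45) ≈ -0.97096, r(-1.1) ≈ -0.58850, r(-0.75) ≈ 0.07074, r(-0.4) ≈ 0.69671, r(-0.05) ≈ 0.99500, r(0.3) ≈ 0.82534, r(0.65) ≈ 0.26750, r(1) ≈ -0.41615.
Sum = Δu · [r(-2.15) + r(-1.8) + r(-1.45) + ...].
Sum ≈ -0.14626.

-0.14626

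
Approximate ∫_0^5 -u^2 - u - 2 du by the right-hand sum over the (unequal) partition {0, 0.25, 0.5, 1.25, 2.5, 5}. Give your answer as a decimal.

Subinterval widths: 0.25, 0.25, 0.75, 1.25, 2.5.
Right endpoints: 0.25, 0.5, 1.25, 2.5, 5.
f(0.25) = -2.3125, f(0.5) = -2.75, f(1.25) = -4.8125, f(2.5) = -10.75, f(5) = -32.
Sum = Σ Δu_i · f(u_i).
Sum = -98.3125.

-98.3125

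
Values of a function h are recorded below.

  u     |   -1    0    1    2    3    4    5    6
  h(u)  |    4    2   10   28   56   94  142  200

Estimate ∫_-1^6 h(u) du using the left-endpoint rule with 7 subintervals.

Δu = 1.
Sum = 1·[4 + 2 + 10 + 28 + 56 + 94 + 142] = 336.

336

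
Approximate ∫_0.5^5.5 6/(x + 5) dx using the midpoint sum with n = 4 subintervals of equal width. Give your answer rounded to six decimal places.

Δx = (5.5 − 0.5)/4 = 1.25.
Midpoints: 1.125, 2.375, 3.625, 4.875.
f(1.125) = 48/49, f(2.375) = 48/59, f(3.625) = 16/23, f(4.875) = 48/79.
Sum = Δx · [f(1.125) + f(2.375) + f(3.625) + f(4.875)].
Sum ≈ 3.870498.

3.870498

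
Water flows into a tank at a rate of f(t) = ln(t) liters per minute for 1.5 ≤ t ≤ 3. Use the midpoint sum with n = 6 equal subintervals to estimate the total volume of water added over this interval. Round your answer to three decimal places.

Δt = (3 − 1.5)/6 = 0.25.
Midpoints: 1.625, 1.875, 2.125, 2.375, 2.625, 2.875.
f(1.625) ≈ 0.486, f(1.875) ≈ 0.629, f(2.125) ≈ 0.754, f(2.375) ≈ 0.865, f(2.625) ≈ 0.965, f(2.875) ≈ 1.056.
Sum = Δt · [f(1.625) + f(1.875) + f(2.125) + ...].
Sum ≈ 1.189.

1.189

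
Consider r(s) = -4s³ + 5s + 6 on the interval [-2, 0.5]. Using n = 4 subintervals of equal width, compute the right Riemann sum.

Δs = (0.5 − (-2))/4 = 0.625.
Right endpoints: -1.375, -0.75, -0.125, 0.5.
r(-1.375) = 9.5234375, r(-0.75) = 3.9375, r(-0.125) = 5.3828125, r(0.5) = 8.
Sum = Δs · [r(-1.375) + r(-0.75) + r(-0.125) + r(0.5)].
Sum = 16.77734375.

16.77734375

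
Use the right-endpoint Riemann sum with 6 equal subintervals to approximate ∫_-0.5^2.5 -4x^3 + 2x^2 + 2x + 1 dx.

-32

Δx = (2.5 − (-0.5))/6 = 0.5.
Right endpoints: 0, 0.5, 1, 1.5, 2, 2.5.
f(0) = 1, f(0.5) = 2, f(1) = 1, f(1.5) = -5, f(2) = -19, f(2.5) = -44.
Sum = Δx · [f(0) + f(0.5) + f(1) + ...].
Sum = -32.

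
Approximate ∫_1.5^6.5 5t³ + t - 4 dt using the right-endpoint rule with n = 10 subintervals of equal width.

2577.8125

Δt = (6.5 − 1.5)/10 = 0.5.
Right endpoints: 2, 2.5, 3, 3.5, 4, 4.5, 5, 5.5, 6, 6.5.
f(2) = 38, f(2.5) = 76.625, f(3) = 134, f(3.5) = 213.875, f(4) = 320, f(4.5) = 456.125, f(5) = 626, f(5.5) = 833.375, f(6) = 1082, f(6.5) = 1375.625.
Sum = Δt · [f(2) + f(2.5) + f(3) + ...].
Sum = 2577.8125.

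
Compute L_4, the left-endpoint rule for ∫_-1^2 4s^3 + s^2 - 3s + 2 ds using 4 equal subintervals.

10.21875

Δs = (2 − (-1))/4 = 0.75.
Left endpoints: -1, -0.25, 0.5, 1.25.
f(-1) = 2, f(-0.25) = 2.75, f(0.5) = 1.25, f(1.25) = 7.625.
Sum = Δs · [f(-1) + f(-0.25) + f(0.5) + f(1.25)].
Sum = 10.21875.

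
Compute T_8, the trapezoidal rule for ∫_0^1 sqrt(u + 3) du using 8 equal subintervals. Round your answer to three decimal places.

1.869

Δu = (1 − 0)/8 = 0.125.
f(0) ≈ 1.732, f(0.125) ≈ 1.768, f(0.25) ≈ 1.803, f(0.375) ≈ 1.837, f(0.5) ≈ 1.871, f(0.625) ≈ 1.904, f(0.75) ≈ 1.936, f(0.875) ≈ 1.969, f(1) ≈ 2.000.
T_8 = (Δu/2)·[f(u_0) + 2f(u_1) + ... + 2f(u_{7}) + f(u_8)].
Sum ≈ 1.869.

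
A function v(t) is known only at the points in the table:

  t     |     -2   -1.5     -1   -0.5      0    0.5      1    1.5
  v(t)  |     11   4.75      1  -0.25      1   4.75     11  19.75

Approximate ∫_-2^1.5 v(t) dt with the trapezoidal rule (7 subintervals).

18.8125

Δt = 0.5.
T_7 = (0.5/2)·[11 + 2·4.75 + 2·1 + 2·(-0.25) + 2·1 + 2·4.75 + 2·11 + 19.75] = 18.8125.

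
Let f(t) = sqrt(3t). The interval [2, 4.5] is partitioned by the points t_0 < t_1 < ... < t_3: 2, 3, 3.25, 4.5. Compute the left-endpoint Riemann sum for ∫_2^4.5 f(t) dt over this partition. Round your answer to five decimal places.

Subinterval widths: 1, 0.25, 1.25.
Left endpoints: 2, 3, 3.25.
f(2) ≈ 2.44949, f(3) ≈ 3.00000, f(3.25) ≈ 3.12250.
Sum = Σ Δt_i · f(t_i).
Sum ≈ 7.10261.

7.10261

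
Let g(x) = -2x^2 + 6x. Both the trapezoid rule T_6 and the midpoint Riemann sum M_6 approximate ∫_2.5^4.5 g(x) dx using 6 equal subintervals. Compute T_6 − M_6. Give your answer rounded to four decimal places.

-0.1111

T_6 ≈ -8.407407.
M_6 ≈ -8.296296.
T_6 − M_6 ≈ -0.1111.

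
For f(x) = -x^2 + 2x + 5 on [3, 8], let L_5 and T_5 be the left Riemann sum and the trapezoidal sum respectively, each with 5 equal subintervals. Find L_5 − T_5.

L_5 = -60.
T_5 = -82.5.
L_5 − T_5 = 22.5.

22.5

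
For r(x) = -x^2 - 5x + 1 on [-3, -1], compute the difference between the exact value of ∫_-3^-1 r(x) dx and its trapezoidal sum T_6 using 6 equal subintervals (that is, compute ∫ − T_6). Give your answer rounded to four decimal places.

0.0370

Exact integral: ∫_-3^-1 r(x) dx ≈ 13.333333.
T_6 ≈ 13.296296.
Error ≈ 13.333333 − 13.296296 ≈ 0.0370.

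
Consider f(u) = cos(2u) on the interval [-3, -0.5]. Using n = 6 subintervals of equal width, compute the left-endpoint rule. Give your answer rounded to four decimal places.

Δu = (-0.5 − (-3))/6 = 5/12.
Left endpoints: -3, -31/12, -13/6, -1.75, -4/3, -11/12.
f(-3) ≈ 0.9602, f(-31/12) ≈ 0.4388, f(-13/6) ≈ -0.3700, f(-1.75) ≈ -0.9365, f(-4/3) ≈ -0.8893, f(-11/12) ≈ -0.2595.
Sum = Δu · [f(-3) + f(-31/12) + f(-13/6) + ...].
Sum ≈ -0.4402.

-0.4402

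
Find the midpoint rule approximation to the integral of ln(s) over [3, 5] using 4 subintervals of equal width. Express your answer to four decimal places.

2.7527

Δs = (5 − 3)/4 = 0.5.
Midpoints: 3.25, 3.75, 4.25, 4.75.
f(3.25) ≈ 1.1787, f(3.75) ≈ 1.3218, f(4.25) ≈ 1.4469, f(4.75) ≈ 1.5581.
Sum = Δs · [f(3.25) + f(3.75) + f(4.25) + f(4.75)].
Sum ≈ 2.7527.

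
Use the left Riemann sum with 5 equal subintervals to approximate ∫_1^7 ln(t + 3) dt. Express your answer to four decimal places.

Δt = (7 − 1)/5 = 1.2.
Left endpoints: 1, 2.2, 3.4, 4.6, 5.8.
f(1) ≈ 1.3863, f(2.2) ≈ 1.6487, f(3.4) ≈ 1.8563, f(4.6) ≈ 2.0281, f(5.8) ≈ 2.1748.
Sum = Δt · [f(1) + f(2.2) + f(3.4) + f(4.6) + f(5.8)].
Sum ≈ 10.9130.

10.9130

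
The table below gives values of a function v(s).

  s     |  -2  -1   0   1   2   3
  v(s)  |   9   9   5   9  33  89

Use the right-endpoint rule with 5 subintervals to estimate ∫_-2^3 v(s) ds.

Δs = 1.
Sum = 1·[9 + 5 + 9 + 33 + 89] = 145.

145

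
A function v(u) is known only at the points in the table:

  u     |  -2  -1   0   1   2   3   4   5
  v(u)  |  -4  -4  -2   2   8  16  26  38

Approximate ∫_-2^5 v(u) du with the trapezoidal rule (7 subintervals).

Δu = 1.
T_7 = (1/2)·[(-4) + 2·(-4) + 2·(-2) + 2·2 + 2·8 + 2·16 + 2·26 + 38] = 63.

63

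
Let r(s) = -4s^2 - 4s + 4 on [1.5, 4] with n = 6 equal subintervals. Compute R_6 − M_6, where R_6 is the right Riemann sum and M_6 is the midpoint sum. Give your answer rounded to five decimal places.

-13.97569

R_6 ≈ -112.1643519.
M_6 ≈ -98.1886574.
R_6 − M_6 ≈ -13.97569.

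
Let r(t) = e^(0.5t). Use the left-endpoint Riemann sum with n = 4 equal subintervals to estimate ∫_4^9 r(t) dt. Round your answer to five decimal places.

Δt = (9 − 4)/4 = 1.25.
Left endpoints: 4, 5.25, 6.5, 7.75.
r(4) ≈ 7.38906, r(5.25) ≈ 13.80457, r(6.5) ≈ 25.79034, r(7.75) ≈ 48.18270.
Sum = Δt · [r(4) + r(5.25) + r(6.5) + r(7.75)].
Sum ≈ 118.95834.

118.95834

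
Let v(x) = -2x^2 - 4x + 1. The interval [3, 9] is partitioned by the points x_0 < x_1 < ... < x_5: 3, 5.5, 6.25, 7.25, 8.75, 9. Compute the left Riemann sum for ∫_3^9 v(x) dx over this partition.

-482.21875

Subinterval widths: 2.5, 0.75, 1, 1.5, 0.25.
Left endpoints: 3, 5.5, 6.25, 7.25, 8.75.
v(3) = -29, v(5.5) = -81.5, v(6.25) = -102.125, v(7.25) = -133.125, v(8.75) = -187.125.
Sum = Σ Δx_i · v(x_i).
Sum = -482.21875.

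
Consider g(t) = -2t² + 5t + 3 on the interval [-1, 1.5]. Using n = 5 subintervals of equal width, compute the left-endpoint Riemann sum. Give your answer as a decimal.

5

Δt = (1.5 − (-1))/5 = 0.5.
Left endpoints: -1, -0.5, 0, 0.5, 1.
g(-1) = -4, g(-0.5) = 0, g(0) = 3, g(0.5) = 5, g(1) = 6.
Sum = Δt · [g(-1) + g(-0.5) + g(0) + g(0.5) + g(1)].
Sum = 5.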